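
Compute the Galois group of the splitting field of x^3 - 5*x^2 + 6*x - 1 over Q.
The polynomial is an irreducible cubic over Q and its discriminant is 49 = 7^2, a perfect square. For an irreducible cubic, a square discriminant forces the Galois group to be A_3, the cyclic group of order 3.

C_3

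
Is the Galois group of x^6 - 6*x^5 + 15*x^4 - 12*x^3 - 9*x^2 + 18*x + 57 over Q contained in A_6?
No

The polynomial is irreducible of degree 6 over Q. Its discriminant is -21134460321792, which is not a perfect square. A Galois group lies in the alternating group exactly when the discriminant is a square in Q, so the Galois group (C_6) is not contained in A_6.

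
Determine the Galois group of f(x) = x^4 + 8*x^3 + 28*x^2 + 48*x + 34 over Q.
The polynomial is an irreducible quartic over Q and its discriminant is 2048, which is not a perfect square, so the Galois group is not contained in A_4. The resolvent cubic y^3 - 28*y^2 + 248*y - 672 has exactly one rational root, so the Galois group is C_4 or D_4. The quartic becomes reducible over Q(sqrt(disc)), so the group is C_4.

C_4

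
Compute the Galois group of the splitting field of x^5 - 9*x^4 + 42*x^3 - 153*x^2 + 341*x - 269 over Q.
D_5, the dihedral group of order 10

The polynomial f is an irreducible quintic over Q, so G = Gal(f/Q) is a transitive subgroup of S_5: one of C_5 (5T1, order 5), D_5 (5T2, order 10), F_20 (5T3, order 20), A_5 (5T4, order 60) or S_5 (5T5, order 120). The discriminant of f is 224225925625 = 473525^2, a perfect square, so G is contained in A_5. The transitive groups of degree 5 contained in A_5 are: C_5 (5T1, order 5), D_5 (5T2, order 10), A_5 (5T4, order 60). By Dedekind's theorem, for a prime p not dividing disc(f) the degrees of the irreducible factors of f mod p form the cycle type of an element of G. Factoring f modulo the 23 such primes p <= 103 (skipping 5, 13, 31, 47, which divide the discriminant), each new pattern first appears at: mod 2: f = (x^5 + x^4 + x^2 + x + 1), pattern 5; mod 11: f = (x + 7)(x^2 + x + 7)(x^2 + 5x + 10), pattern 2+2+1; mod 83: f = (x + 2)(x + 28)(x + 32)(x + 35)(x + 60), pattern 1+1+1+1+1. No other pattern occurs in this range, so the set of observed cycle types is {5, 2+2+1, 1+1+1+1+1}. The candidates containing elements of all these cycle types are D_5 (5T2) of order 10, A_5 (5T4) of order 60; the others are excluded. The observed types are precisely the cycle types that occur in D_5 (5T2). Each of the other remaining candidates has further cycle types, and by the Chebotarev density theorem the matching factorization patterns would occur for a proportion of primes equal to their share of the group: A_5 (5T4) additionally contains elements of type 3+1+1 (20 of its 60 elements, about 33% of primes). None of the 23 primes tested shows any such pattern (for each of these groups the chance of that is below 10^-4), which rules them out. Hence G = D_5 (5T2), of order 10.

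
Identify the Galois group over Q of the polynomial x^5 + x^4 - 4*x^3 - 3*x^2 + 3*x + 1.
The polynomial f is an irreducible quintic over Q, so G = Gal(f/Q) is a transitive subgroup of S_5: one of C_5 (5T1, order 5), D_5 (5T2, order 10), F_20 (5T3, order 20), A_5 (5T4, order 60) or S_5 (5T5, order 120). The discriminant of f is 14641 = 121^2, a perfect square, so G is contained in A_5. The transitive groups of degree 5 contained in A_5 are: C_5 (5T1, order 5), D_5 (5T2, order 10), A_5 (5T4, order 60). By Dedekind's theorem, for a prime p not dividing disc(f) the degrees of the irreducible factors of f mod p form the cycle type of an element of G. Factoring f modulo the 14 such primes p <= 47 (skipping 11, which divides the discriminant), each new pattern first appears at: mod 2: f = (x^5 + x^4 + x^2 + x + 1), pattern 5; mod 23: f = (x + 9)(x + 12)(x + 13)(x + 17)(x + 19), pattern 1+1+1+1+1. No other pattern occurs in this range, so the set of observed cycle types is {5, 1+1+1+1+1}. The candidates containing elements of all these cycle types are C_5 (5T1) of order 5, D_5 (5T2) of order 10, A_5 (5T4) of order 60; the others are excluded. The observed types are precisely the cycle types that occur in C_5 (5T1). Each of the other remaining candidates has further cycle types, and by the Chebotarev density theorem the matching factorization patterns would occur for a proportion of primes equal to their share of the group: D_5 (5T2) additionally contains elements of type 2+2+1 (5 of its 10 elements, about 50% of primes); A_5 (5T4) additionally contains elements of type 3+1+1, 2+2+1 (35 of its 60 elements, about 58% of primes). None of the 14 primes tested shows any such pattern (for each of these groups the chance of that is below 10^-4), which rules them out. Hence G = C_5 (5T1), of order 5.

5T1: C_5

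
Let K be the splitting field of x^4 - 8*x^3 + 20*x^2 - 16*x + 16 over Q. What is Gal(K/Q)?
V_4 (order 4)

The polynomial is an irreducible quartic over Q and its discriminant is 589824 = 768^2, a perfect square, so the Galois group is contained in A_4. The resolvent cubic y^3 - 20*y^2 + 64*y splits completely over Q, which gives the Klein four-group V_4.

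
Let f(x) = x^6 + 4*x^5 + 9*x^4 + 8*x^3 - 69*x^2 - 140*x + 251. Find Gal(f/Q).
(C_3 x C_3) : C_4, the transitive group 6T10 of order 36

The polynomial f is an irreducible sextic over Q, so G = Gal(f/Q) is one of the 16 transitive subgroups 6T1, ..., 6T16 of S_6. The discriminant of f is 564385546240000 = 23756800^2, a perfect square, so G is contained in A_6. The transitive groups of degree 6 contained in A_6 are: A_4 (6T4, order 12), S_4 (6T7, order 24), (C_3 x C_3) : C_4 (6T10, order 36), PSL(2,5) (6T12, order 60), A_6 (6T15, order 360). By Dedekind's theorem, for a prime p not dividing disc(f) the degrees of the irreducible factors of f mod p form the cycle type of an element of G. Factoring f modulo the 19 such primes p <= 79 (skipping 2, 5, 29, which divide the discriminant), each new pattern first appears at: mod 3: f = (x^2 + 2x + 2)(x^4 + 2x^3 + x + 1), pattern 4+2; mod 11: f = (x^3 + 6x^2 + 8x + 10)(x^3 + 9x^2 + 2x + 2), pattern 3+3; mod 19: f = (x + 15)(x + 17)(x^2 + 13x + 13)(x^2 + 16x + 11), pattern 2+2+1+1; mod 61: f = (x + 6)(x + 39)(x + 53)(x^3 + 28x^2 + 14x + 10), pattern 3+1+1+1. No other pattern occurs in this range, so the set of observed cycle types is {4+2, 3+3, 2+2+1+1, 3+1+1+1}. The candidates containing elements of all these cycle types are (C_3 x C_3) : C_4 (6T10) of order 36, A_6 (6T15) of order 360; the others are excluded. The observed types are precisely the cycle types that occur in (C_3 x C_3) : C_4 (6T10) (apart from the identity). Each of the other remaining candidates has further cycle types, and by the Chebotarev density theorem the matching factorization patterns would occur for a proportion of primes equal to their share of the group: A_6 (6T15) additionally contains elements of type 5+1 (144 of its 360 elements, about 40% of primes). None of the 19 primes tested shows any such pattern (for each of these groups the chance of that is below 10^-4), which rules them out. Hence G = (C_3 x C_3) : C_4 (6T10), of order 36.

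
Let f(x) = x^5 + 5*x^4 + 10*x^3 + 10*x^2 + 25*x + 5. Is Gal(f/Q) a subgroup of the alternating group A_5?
Yes

The polynomial is irreducible of degree 5 over Q. Its discriminant is 1024000000 = 32000^2, a perfect square. A Galois group lies in the alternating group exactly when the discriminant is a square in Q, so the Galois group (A_5) is contained in A_5.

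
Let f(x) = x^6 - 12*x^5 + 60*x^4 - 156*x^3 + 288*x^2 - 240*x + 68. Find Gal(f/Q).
The polynomial f is an irreducible sextic over Q, so G = Gal(f/Q) is one of the 16 transitive subgroups 6T1, ..., 6T16 of S_6. The discriminant of f is -41622228172800, which is not a perfect square, so G is not contained in A_6. The transitive groups of degree 6 not contained in A_6 are: C_6 (6T1, order 6), S_3 (6T2, order 6), D_6 (6T3, order 12), C_3 x S_3 (6T5, order 18), A_4 x C_2 (6T6, order 24), S_4 (6T8, order 24), S_3 x S_3 (6T9, order 36), S_4 x C_2 (6T11, order 48), (S_3 x S_3) : C_2 (6T13, order 72), PGL(2,5) (6T14, order 120), S_6 (6T16, order 720). By Dedekind's theorem, for a prime p not dividing disc(f) the degrees of the irreducible factors of f mod p form the cycle type of an element of G. Factoring f modulo the 79 such primes p <= 431 (skipping 2, 3, 5, 11, which divide the discriminant), each new pattern first appears at: mod 7: f = (x^6 + 2x^5 + 4x^4 + 5x^3 + x^2 + 5x + 5), pattern 6; mod 17: f = (x)(x + 12)(x^2 + 11x + 3)(x^2 + 16x + 16), pattern 2+2+1+1; mod 19: f = (x^3 + 13x^2 + 10x + 8)(x^3 + 13x^2 + 14x + 18), pattern 3+3; mod 23: f = (x^2 + 5x + 7)(x^2 + 13x + 15)(x^2 + 16x + 7), pattern 2+2+2; mod 43: f = (x + 11)(x + 25)(x + 26)(x + 29)(x + 31)(x + 38), pattern 1+1+1+1+1+1. No other pattern occurs in this range, so the set of observed cycle types is {6, 2+2+1+1, 3+3, 2+2+2, 1+1+1+1+1+1}. The candidates containing elements of all these cycle types are D_6 (6T3) of order 12, A_4 x C_2 (6T6) of order 24, S_3 x S_3 (6T9) of order 36, S_4 x C_2 (6T11) of order 48, (S_3 x S_3) : C_2 (6T13) of order 72, PGL(2,5) (6T14) of order 120, S_6 (6T16) of order 720; the others are excluded. The observed types are precisely the cycle types that occur in D_6 (6T3). Each of the other remaining candidates has further cycle types, and by the Chebotarev density theorem the matching factorization patterns would occur for a proportion of primes equal to their share of the group: A_4 x C_2 (6T6) additionally contains elements of type 2+1+1+1+1 (3 of its 24 elements, about 12% of primes); S_3 x S_3 (6T9) additionally contains elements of type 3+1+1+1 (4 of its 36 elements, about 11% of primes); S_4 x C_2 (6T11) additionally contains elements of type 4+2, 4+1+1, 2+1+1+1+1 (15 of its 48 elements, about 31% of primes); (S_3 x S_3) : C_2 (6T13) additionally contains elements of type 4+2, 3+2+1, 3+1+1+1, 2+1+1+1+1 (40 of its 72 elements, about 56% of primes); PGL(2,5) (6T14) additionally contains elements of type 5+1, 4+1+1 (54 of its 120 elements, about 45% of primes); S_6 (6T16) additionally contains elements of type 5+1, 4+2, 4+1+1, 3+2+1, 3+1+1+1, 2+1+1+1+1 (499 of its 720 elements, about 69% of primes). None of the 79 primes tested shows any such pattern (for each of these groups the chance of that is below 10^-4), which rules them out. Hence G = D_6 (6T3), of order 12.

6T3: D_6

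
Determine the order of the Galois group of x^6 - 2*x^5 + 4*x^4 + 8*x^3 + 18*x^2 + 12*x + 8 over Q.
The degree of the splitting field over Q equals the order of the Galois group, so first determine the group. The polynomial f is an irreducible sextic over Q, so G = Gal(f/Q) is one of the 16 transitive subgroups 6T1, ..., 6T16 of S_6. The discriminant of f is -4014080000, which is not a perfect square, so G is not contained in A_6. The transitive groups of degree 6 not contained in A_6 are: C_6 (6T1, order 6), S_3 (6T2, order 6), D_6 (6T3, order 12), C_3 x S_3 (6T5, order 18), A_4 x C_2 (6T6, order 24), S_4 (6T8, order 24), S_3 x S_3 (6T9, order 36), S_4 x C_2 (6T11, order 48), (S_3 x S_3) : C_2 (6T13, order 72), PGL(2,5) (6T14, order 120), S_6 (6T16, order 720). By Dedekind's theorem, for a prime p not dividing disc(f) the degrees of the irreducible factors of f mod p form the cycle type of an element of G. Factoring f modulo the 22 such primes p <= 97 (skipping 2, 5, 7, which divide the discriminant), each new pattern first appears at: mod 3: f = (x^3 + 2x + 2)(x^3 + x^2 + 2x + 1), pattern 3+3; mod 13: f = (x + 1)(x + 6)(x^4 + 4x^3 + 9x^2 + 12x + 10), pattern 4+1+1; mod 37: f = (x^2 + 5x + 21)(x^2 + 7x + 25)(x^2 + 23x + 17), pattern 2+2+2; mod 43: f = (x + 16)(x + 40)(x^2 + 8x + 20)(x^2 + 20x + 24), pattern 2+2+1+1. No other pattern occurs in this range, so the set of observed cycle types is {3+3, 4+1+1, 2+2+2, 2+2+1+1}. The candidates containing elements of all these cycle types are S_4 (6T8) of order 24, S_4 x C_2 (6T11) of order 48, PGL(2,5) (6T14) of order 120, S_6 (6T16) of order 720; the others are excluded. The observed types are precisely the cycle types that occur in S_4 (6T8) (apart from the identity). Each of the other remaining candidates has further cycle types, and by the Chebotarev density theorem the matching factorization patterns would occur for a proportion of primes equal to their share of the group: S_4 x C_2 (6T11) additionally contains elements of type 6, 4+2, 2+1+1+1+1 (17 of its 48 elements, about 35% of primes); PGL(2,5) (6T14) additionally contains elements of type 6, 5+1 (44 of its 120 elements, about 37% of primes); S_6 (6T16) additionally contains elements of type 6, 5+1, 4+2, 3+2+1, 3+1+1+1, 2+1+1+1+1 (529 of its 720 elements, about 73% of primes). None of the 22 primes tested shows any such pattern (for each of these groups the chance of that is below 10^-4), which rules them out. Hence G = S_4 (6T8), of order 24. The Galois group S_4 (6T8) has order 24, so the splitting field has degree 24 over Q.

24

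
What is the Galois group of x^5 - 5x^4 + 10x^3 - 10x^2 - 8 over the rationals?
D_5, the dihedral group of order 10

The polynomial f is an irreducible quintic over Q, so G = Gal(f/Q) is a transitive subgroup of S_5: one of C_5 (5T1, order 5), D_5 (5T2, order 10), F_20 (5T3, order 20), A_5 (5T4, order 60) or S_5 (5T5, order 120). The discriminant of f is 64000000 = 8000^2, a perfect square, so G is contained in A_5. The transitive groups of degree 5 contained in A_5 are: C_5 (5T1, order 5), D_5 (5T2, order 10), A_5 (5T4, order 60). By Dedekind's theorem, for a prime p not dividing disc(f) the degrees of the irreducible factors of f mod p form the cycle type of an element of G. Factoring f modulo the 23 such primes p <= 97 (skipping 2, 5, which divide the discriminant), each new pattern first appears at: mod 3: f = (x + 2)(x^2 + 1)(x^2 + 2x + 2), pattern 2+2+1; mod 7: f = (x^5 + 2x^4 + 3x^3 + 4x^2 + 6), pattern 5. No other pattern occurs in this range, so the set of observed cycle types is {2+2+1, 5}. The candidates containing elements of all these cycle types are D_5 (5T2) of order 10, A_5 (5T4) of order 60; the others are excluded. The observed types are precisely the cycle types that occur in D_5 (5T2) (apart from the identity). Each of the other remaining candidates has further cycle types, and by the Chebotarev density theorem the matching factorization patterns would occur for a proportion of primes equal to their share of the group: A_5 (5T4) additionally contains elements of type 3+1+1 (20 of its 60 elements, about 33% of primes). None of the 23 primes tested shows any such pattern (for each of these groups the chance of that is below 10^-4), which rules them out. Hence G = D_5 (5T2), of order 10.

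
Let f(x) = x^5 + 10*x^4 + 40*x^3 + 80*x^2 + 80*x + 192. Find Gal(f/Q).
The polynomial f is an irreducible quintic over Q, so G = Gal(f/Q) is a transitive subgroup of S_5: one of C_5 (5T1, order 5), D_5 (5T2, order 10), F_20 (5T3, order 20), A_5 (5T4, order 60) or S_5 (5T5, order 120). The discriminant of f is 2048000000000, which is not a perfect square, so G is not contained in A_5. The transitive groups of degree 5 not contained in A_5 are: F_20 (5T3, order 20), S_5 (5T5, order 120). By Dedekind's theorem, for a prime p not dividing disc(f) the degrees of the irreducible factors of f mod p form the cycle type of an element of G. Factoring f modulo the 18 such primes p <= 71 (skipping 2, 5, which divide the discriminant), each new pattern first appears at: mod 3: f = (x)(x^4 + x^3 + x^2 + 2x + 2), pattern 4+1; mod 11: f = (x^5 + 10x^4 + 7x^3 + 3x^2 + 3x + 5), pattern 5; mod 19: f = (x + 14)(x^2 + x + 9)(x^2 + 14x + 16), pattern 2+2+1; mod 31: f = (x + 9)(x + 16)(x + 21)(x + 27)(x + 30), pattern 1+1+1+1+1. No other pattern occurs in this range, so the set of observed cycle types is {4+1, 5, 2+2+1, 1+1+1+1+1}. The candidates containing elements of all these cycle types are F_20 (5T3) of order 20, S_5 (5T5) of order 120; the others are excluded. The observed types are precisely the cycle types that occur in F_20 (5T3). Each of the other remaining candidates has further cycle types, and by the Chebotarev density theorem the matching factorization patterns would occur for a proportion of primes equal to their share of the group: S_5 (5T5) additionally contains elements of type 3+2, 3+1+1, 2+1+1+1 (50 of its 120 elements, about 42% of primes). None of the 18 primes tested shows any such pattern (for each of these groups the chance of that is below 10^-4), which rules them out. Hence G = F_20 (5T3), of order 20.

F_20 (also written F20)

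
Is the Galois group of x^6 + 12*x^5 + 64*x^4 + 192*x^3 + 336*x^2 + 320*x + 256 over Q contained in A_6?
No

The polynomial is irreducible of degree 6 over Q. Its discriminant is -1849378557919232, which is not a perfect square. A Galois group lies in the alternating group exactly when the discriminant is a square in Q, so the Galois group (S_4 x C_2) is not contained in A_6.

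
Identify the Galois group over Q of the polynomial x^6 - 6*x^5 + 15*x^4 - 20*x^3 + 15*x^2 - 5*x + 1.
S_6 (order 720)

The polynomial f is an irreducible sextic over Q, so G = Gal(f/Q) is one of the 16 transitive subgroups 6T1, ..., 6T16 of S_6. The discriminant of f is -43531, which is not a perfect square, so G is not contained in A_6. The transitive groups of degree 6 not contained in A_6 are: C_6 (6T1, order 6), S_3 (6T2, order 6), D_6 (6T3, order 12), C_3 x S_3 (6T5, order 18), A_4 x C_2 (6T6, order 24), S_4 (6T8, order 24), S_3 x S_3 (6T9, order 36), S_4 x C_2 (6T11, order 48), (S_3 x S_3) : C_2 (6T13, order 72), PGL(2,5) (6T14, order 120), S_6 (6T16, order 720). By Dedekind's theorem, for a prime p not dividing disc(f) the degrees of the irreducible factors of f mod p form the cycle type of an element of G. Factoring f modulo the 4 such primes p <= 7, each new pattern first appears at: mod 2: f = (x^6 + x^4 + x^2 + x + 1), pattern 6; mod 3: f = (x + 1)(x^2 + 1)(x^3 + 2x^2 + 1), pattern 3+2+1; mod 5: f = (x^3 + 2x + 1)(x^3 + 4x^2 + 3x + 1), pattern 3+3; mod 7: f = (x + 1)(x^5 + x^3 + x + 1), pattern 5+1. No other pattern occurs in this range, so the set of observed cycle types is {6, 3+2+1, 3+3, 5+1}. Among the candidates above, the only group containing elements of all these cycle types is S_6 (6T16); every other candidate lacks at least one of them. Hence G = S_6 (6T16), of order 720.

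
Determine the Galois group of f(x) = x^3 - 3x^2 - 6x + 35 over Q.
The polynomial is an irreducible cubic over Q and its discriminant is -16767, which is not a perfect square. For an irreducible cubic, a non-square discriminant gives Galois group S_3.

3T2: S_3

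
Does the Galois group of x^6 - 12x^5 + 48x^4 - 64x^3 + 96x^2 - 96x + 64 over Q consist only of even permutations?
No

The polynomial is irreducible of degree 6 over Q. Its discriminant is -7629540176166912, which is not a perfect square. A Galois group lies in the alternating group exactly when the discriminant is a square in Q, so the Galois group (C_6) is not contained in A_6.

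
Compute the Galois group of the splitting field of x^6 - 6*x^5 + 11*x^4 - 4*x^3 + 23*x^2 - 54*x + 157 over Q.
S_4 (also written S4-)

The polynomial f is an irreducible sextic over Q, so G = Gal(f/Q) is one of the 16 transitive subgroups 6T1, ..., 6T16 of S_6. The discriminant of f is -5497558138880000, which is not a perfect square, so G is not contained in A_6. The transitive groups of degree 6 not contained in A_6 are: C_6 (6T1, order 6), S_3 (6T2, order 6), D_6 (6T3, order 12), C_3 x S_3 (6T5, order 18), A_4 x C_2 (6T6, order 24), S_4 (6T8, order 24), S_3 x S_3 (6T9, order 36), S_4 x C_2 (6T11, order 48), (S_3 x S_3) : C_2 (6T13, order 72), PGL(2,5) (6T14, order 120), S_6 (6T16, order 720). By Dedekind's theorem, for a prime p not dividing disc(f) the degrees of the irreducible factors of f mod p form the cycle type of an element of G. Factoring f modulo the 22 such primes p <= 89 (skipping 2, 5, which divide the discriminant), each new pattern first appears at: mod 3: f = (x^3 + x^2 + x + 2)(x^3 + 2x^2 + 2x + 2), pattern 3+3; mod 7: f = (x^2 + 2)(x^2 + 3x + 6)(x^2 + 5x + 2), pattern 2+2+2; mod 13: f = (x + 4)(x + 7)(x^4 + 9x^3 + x^2 + 6x + 7), pattern 4+1+1; mod 43: f = (x + 18)(x + 23)(x^2 + 41x + 17)(x^2 + 41x + 41), pattern 2+2+1+1. No other pattern occurs in this range, so the set of observed cycle types is {3+3, 2+2+2, 4+1+1, 2+2+1+1}. The candidates containing elements of all these cycle types are S_4 (6T8) of order 24, S_4 x C_2 (6T11) of order 48, PGL(2,5) (6T14) of order 120, S_6 (6T16) of order 720; the others are excluded. The observed types are precisely the cycle types that occur in S_4 (6T8) (apart from the identity). Each of the other remaining candidates has further cycle types, and by the Chebotarev density theorem the matching factorization patterns would occur for a proportion of primes equal to their share of the group: S_4 x C_2 (6T11) additionally contains elements of type 6, 4+2, 2+1+1+1+1 (17 of its 48 elements, about 35% of primes); PGL(2,5) (6T14) additionally contains elements of type 6, 5+1 (44 of its 120 elements, about 37% of primes); S_6 (6T16) additionally contains elements of type 6, 5+1, 4+2, 3+2+1, 3+1+1+1, 2+1+1+1+1 (529 of its 720 elements, about 73% of primes). None of the 22 primes tested shows any such pattern (for each of these groups the chance of that is below 10^-4), which rules them out. Hence G = S_4 (6T8), of order 24.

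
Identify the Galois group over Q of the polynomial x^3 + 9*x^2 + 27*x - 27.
The polynomial is an irreducible cubic over Q and its discriminant is -78732, which is not a perfect square. For an irreducible cubic, a non-square discriminant gives Galois group S_3.

S_3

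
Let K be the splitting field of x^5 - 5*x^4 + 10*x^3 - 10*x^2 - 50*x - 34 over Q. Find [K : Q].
60

The degree of the splitting field over Q equals the order of the Galois group, so first determine the group. The polynomial f is an irreducible quintic over Q, so G = Gal(f/Q) is a transitive subgroup of S_5: one of C_5 (5T1, order 5), D_5 (5T2, order 10), F_20 (5T3, order 20), A_5 (5T4, order 60) or S_5 (5T5, order 120). The discriminant of f is 58564000000 = 242000^2, a perfect square, so G is contained in A_5. The transitive groups of degree 5 contained in A_5 are: C_5 (5T1, order 5), D_5 (5T2, order 10), A_5 (5T4, order 60). By Dedekind's theorem, for a prime p not dividing disc(f) the degrees of the irreducible factors of f mod p form the cycle type of an element of G. Factoring f modulo the 3 such primes p <= 13 (skipping 2, 5, 11, which divide the discriminant), each new pattern first appears at: mod 3: f = (x^5 + x^4 + x^3 + 2x^2 + x + 2), pattern 5; mod 13: f = (x + 4)(x + 6)(x^3 + 11x^2 + 6x + 4), pattern 3+1+1. No other pattern occurs in this range, so the set of observed cycle types is {5, 3+1+1}. Among the candidates above, the only group containing elements of all these cycle types is A_5 (5T4) — each of C_5 (5T1), D_5 (5T2) lacks at least one of them. Hence G = A_5 (5T4), of order 60. The Galois group A_5 (5T4) has order 60, so the splitting field has degree 60 over Q.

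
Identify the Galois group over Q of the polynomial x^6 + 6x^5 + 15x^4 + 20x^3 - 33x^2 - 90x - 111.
6T4: A_4

The polynomial f is an irreducible sextic over Q, so G = Gal(f/Q) is one of the 16 transitive subgroups 6T1, ..., 6T16 of S_6. The discriminant of f is 450868486864896 = 21233664^2, a perfect square, so G is contained in A_6. The transitive groups of degree 6 contained in A_6 are: A_4 (6T4, order 12), S_4 (6T7, order 24), (C_3 x C_3) : C_4 (6T10, order 36), PSL(2,5) (6T12, order 60), A_6 (6T15, order 360). By Dedekind's theorem, for a prime p not dividing disc(f) the degrees of the irreducible factors of f mod p form the cycle type of an element of G. Factoring f modulo the 33 such primes p <= 149 (skipping 2, 3, which divide the discriminant), each new pattern first appears at: mod 5: f = (x^3 + 4x + 3)(x^3 + x^2 + x + 3), pattern 3+3; mod 17: f = (x + 5)(x + 14)(x^2 + 2x + 6)(x^2 + 2x + 12), pattern 2+2+1+1; mod 71: f = (x + 8)(x + 9)(x + 11)(x + 62)(x + 64)(x + 65), pattern 1+1+1+1+1+1. No other pattern occurs in this range, so the set of observed cycle types is {3+3, 2+2+1+1, 1+1+1+1+1+1}. The candidates containing elements of all these cycle types are A_4 (6T4) of order 12, S_4 (6T7) of order 24, (C_3 x C_3) : C_4 (6T10) of order 36, PSL(2,5) (6T12) of order 60, A_6 (6T15) of order 360; the others are excluded. The observed types are precisely the cycle types that occur in A_4 (6T4). Each of the other remaining candidates has further cycle types, and by the Chebotarev density theorem the matching factorization patterns would occur for a proportion of primes equal to their share of the group: S_4 (6T7) additionally contains elements of type 4+2 (6 of its 24 elements, about 25% of primes); (C_3 x C_3) : C_4 (6T10) additionally contains elements of type 4+2, 3+1+1+1 (22 of its 36 elements, about 61% of primes); PSL(2,5) (6T12) additionally contains elements of type 5+1 (24 of its 60 elements, about 40% of primes); A_6 (6T15) additionally contains elements of type 5+1, 4+2, 3+1+1+1 (274 of its 360 elements, about 76% of primes). None of the 33 primes tested shows any such pattern (for each of these groups the chance of that is below 10^-4), which rules them out. Hence G = A_4 (6T4), of order 12.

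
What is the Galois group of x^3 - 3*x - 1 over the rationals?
The polynomial is an irreducible cubic over Q and its discriminant is 81 = 9^2, a perfect square. For an irreducible cubic, a square discriminant forces the Galois group to be A_3, the cyclic group of order 3.

C_3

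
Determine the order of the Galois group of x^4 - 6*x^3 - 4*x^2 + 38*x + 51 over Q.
The degree of the splitting field over Q equals the order of the Galois group, so first determine the group. The polynomial is an irreducible quartic over Q and its discriminant is 937984, which is not a perfect square, so the Galois group is not contained in A_4. The resolvent cubic y^3 + 4*y^2 - 432*y - 4096 is irreducible over Q. An irreducible resolvent with non-square discriminant gives S_4. The Galois group S_4 (4T5) has order 24, so the splitting field has degree 24 over Q.

24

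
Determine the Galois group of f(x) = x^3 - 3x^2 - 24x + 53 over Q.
The polynomial is an irreducible cubic over Q and its discriminant is 59049 = 243^2, a perfect square. For an irreducible cubic, a square discriminant forces the Galois group to be A_3, the cyclic group of order 3.

C_3, A_3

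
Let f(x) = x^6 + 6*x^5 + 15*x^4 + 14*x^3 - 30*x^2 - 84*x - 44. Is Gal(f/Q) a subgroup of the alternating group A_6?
No

The polynomial is irreducible of degree 6 over Q. Its discriminant is 304930925568, which is not a perfect square. A Galois group lies in the alternating group exactly when the discriminant is a square in Q, so the Galois group (D_6) is not contained in A_6.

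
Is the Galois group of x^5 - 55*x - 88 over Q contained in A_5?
The polynomial is irreducible of degree 5 over Q. Its discriminant is 58564000000 = 242000^2, a perfect square. A Galois group lies in the alternating group exactly when the discriminant is a square in Q, so the Galois group (A_5) is contained in A_5.

Yes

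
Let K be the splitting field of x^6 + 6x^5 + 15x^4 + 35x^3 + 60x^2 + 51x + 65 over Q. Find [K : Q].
36

The degree of the splitting field over Q equals the order of the Galois group, so first determine the group. The polynomial f is an irreducible sextic over Q, so G = Gal(f/Q) is one of the 16 transitive subgroups 6T1, ..., 6T16 of S_6. The discriminant of f is 42688773981, which is not a perfect square, so G is not contained in A_6. The transitive groups of degree 6 not contained in A_6 are: C_6 (6T1, order 6), S_3 (6T2, order 6), D_6 (6T3, order 12), C_3 x S_3 (6T5, order 18), A_4 x C_2 (6T6, order 24), S_4 (6T8, order 24), S_3 x S_3 (6T9, order 36), S_4 x C_2 (6T11, order 48), (S_3 x S_3) : C_2 (6T13, order 72), PGL(2,5) (6T14, order 120), S_6 (6T16, order 720). By Dedekind's theorem, for a prime p not dividing disc(f) the degrees of the irreducible factors of f mod p form the cycle type of an element of G. Factoring f modulo the 16 such primes p <= 67 (skipping 3, 7, 29, which divide the discriminant), each new pattern first appears at: mod 2: f = (x^6 + x^4 + x^3 + x + 1), pattern 6; mod 5: f = (x)(x + 2)(x^2 + x + 1)(x^2 + 3x + 3), pattern 2+2+1+1; mod 13: f = (x)(x + 5)(x + 11)(x^3 + 3x^2 + 3x + 4), pattern 3+1+1+1; mod 19: f = (x^2 + 12x + 9)(x^2 + 15x + 11)(x^2 + 17x + 2), pattern 2+2+2; mod 67: f = (x^3 + 3x^2 + 3x + 27)(x^3 + 3x^2 + 3x + 57), pattern 3+3. No other pattern occurs in this range, so the set of observed cycle types is {6, 2+2+1+1, 3+1+1+1, 2+2+2, 3+3}. The candidates containing elements of all these cycle types are S_3 x S_3 (6T9) of order 36, (S_3 x S_3) : C_2 (6T13) of order 72, S_6 (6T16) of order 720; the others are excluded. The observed types are precisely the cycle types that occur in S_3 x S_3 (6T9) (apart from the identity). Each of the other remaining candidates has further cycle types, and by the Chebotarev density theorem the matching factorization patterns would occur for a proportion of primes equal to their share of the group: (S_3 x S_3) : C_2 (6T13) additionally contains elements of type 4+2, 3+2+1, 2+1+1+1+1 (36 of its 72 elements, about 50% of primes); S_6 (6T16) additionally contains elements of type 5+1, 4+2, 4+1+1, 3+2+1, 2+1+1+1+1 (459 of its 720 elements, about 64% of primes). None of the 16 primes tested shows any such pattern (for each of these groups the chance of that is below 10^-4), which rules them out. Hence G = S_3 x S_3 (6T9), of order 36. The Galois group S_3 x S_3 (6T9) has order 36, so the splitting field has degree 36 over Q.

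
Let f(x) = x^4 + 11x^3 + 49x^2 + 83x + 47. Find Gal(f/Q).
4T5: S_4

The polynomial is an irreducible quartic over Q and its discriminant is 192589, which is not a perfect square, so the Galois group is not contained in A_4. The resolvent cubic y^3 - 49*y^2 + 725*y - 3364 is irreducible over Q. An irreducible resolvent with non-square discriminant gives S_4.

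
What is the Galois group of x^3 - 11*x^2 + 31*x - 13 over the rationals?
C_3 (order 3)

The polynomial is an irreducible cubic over Q and its discriminant is 3136 = 56^2, a perfect square. For an irreducible cubic, a square discriminant forces the Galois group to be A_3, the cyclic group of order 3.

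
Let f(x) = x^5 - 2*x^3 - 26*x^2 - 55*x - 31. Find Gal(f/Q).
S_5 (order 120)

The polynomial f is an irreducible quintic over Q, so G = Gal(f/Q) is a transitive subgroup of S_5: one of C_5 (5T1, order 5), D_5 (5T2, order 10), F_20 (5T3, order 20), A_5 (5T4, order 60) or S_5 (5T5, order 120). The discriminant of f is 2019549349, which is not a perfect square, so G is not contained in A_5. The transitive groups of degree 5 not contained in A_5 are: F_20 (5T3, order 20), S_5 (5T5, order 120). By Dedekind's theorem, for a prime p not dividing disc(f) the degrees of the irreducible factors of f mod p form the cycle type of an element of G. Factoring f modulo the first such prime p = 2, each new pattern first appears at: mod 2: f = (x^2 + x + 1)(x^3 + x^2 + 1), pattern 3+2. No other pattern occurs in this range, so the set of observed cycle types is {3+2}. Among the candidates above, the only group containing elements of all these cycle types is S_5 (5T5) — F_20 (5T3) lacks at least one of them. Hence G = S_5 (5T5), of order 120.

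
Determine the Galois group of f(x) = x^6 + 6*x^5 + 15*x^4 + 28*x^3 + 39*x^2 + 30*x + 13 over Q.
The polynomial f is an irreducible sextic over Q, so G = Gal(f/Q) is one of the 16 transitive subgroups 6T1, ..., 6T16 of S_6. The discriminant of f is 1289945088, which is not a perfect square, so G is not contained in A_6. The transitive groups of degree 6 not contained in A_6 are: C_6 (6T1, order 6), S_3 (6T2, order 6), D_6 (6T3, order 12), C_3 x S_3 (6T5, order 18), A_4 x C_2 (6T6, order 24), S_4 (6T8, order 24), S_3 x S_3 (6T9, order 36), S_4 x C_2 (6T11, order 48), (S_3 x S_3) : C_2 (6T13, order 72), PGL(2,5) (6T14, order 120), S_6 (6T16, order 720). By Dedekind's theorem, for a prime p not dividing disc(f) the degrees of the irreducible factors of f mod p form the cycle type of an element of G. Factoring f modulo the 23 such primes p <= 97 (skipping 2, 3, which divide the discriminant), each new pattern first appears at: mod 5: f = (x^6 + x^5 + 3x^3 + 4x^2 + 3), pattern 6; mod 11: f = (x + 4)(x + 10)(x^2 + 4x + 7)(x^2 + 10x + 7), pattern 2+2+1+1; mod 13: f = (x)(x + 5)(x + 11)(x^3 + 3x^2 + 3x + 10), pattern 3+1+1+1; mod 31: f = (x^2 + 18x + 4)(x^2 + 20x + 4)(x^2 + 30x + 26), pattern 2+2+2; mod 97: f = (x^3 + 3x^2 + 3x + 25)(x^3 + 3x^2 + 3x + 82), pattern 3+3. No other pattern occurs in this range, so the set of observed cycle types is {6, 2+2+1+1, 3+1+1+1, 2+2+2, 3+3}. The candidates containing elements of all these cycle types are S_3 x S_3 (6T9) of order 36, (S_3 x S_3) : C_2 (6T13) of order 72, S_6 (6T16) of order 720; the others are excluded. The observed types are precisely the cycle types that occur in S_3 x S_3 (6T9) (apart from the identity). Each of the other remaining candidates has further cycle types, and by the Chebotarev density theorem the matching factorization patterns would occur for a proportion of primes equal to their share of the group: (S_3 x S_3) : C_2 (6T13) additionally contains elements of type 4+2, 3+2+1, 2+1+1+1+1 (36 of its 72 elements, about 50% of primes); S_6 (6T16) additionally contains elements of type 5+1, 4+2, 4+1+1, 3+2+1, 2+1+1+1+1 (459 of its 720 elements, about 64% of primes). None of the 23 primes tested shows any such pattern (for each of these groups the chance of that is below 10^-4), which rules them out. Hence G = S_3 x S_3 (6T9), of order 36.

S_3 x S_3 (order 36)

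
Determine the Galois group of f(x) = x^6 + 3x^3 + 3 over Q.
The polynomial f is an irreducible sextic over Q, so G = Gal(f/Q) is one of the 16 transitive subgroups 6T1, ..., 6T16 of S_6. The discriminant of f is -177147, which is not a perfect square, so G is not contained in A_6. The transitive groups of degree 6 not contained in A_6 are: C_6 (6T1, order 6), S_3 (6T2, order 6), D_6 (6T3, order 12), C_3 x S_3 (6T5, order 18), A_4 x C_2 (6T6, order 24), S_4 (6T8, order 24), S_3 x S_3 (6T9, order 36), S_4 x C_2 (6T11, order 48), (S_3 x S_3) : C_2 (6T13, order 72), PGL(2,5) (6T14, order 120), S_6 (6T16, order 720). By Dedekind's theorem, for a prime p not dividing disc(f) the degrees of the irreducible factors of f mod p form the cycle type of an element of G. Factoring f modulo the 33 such primes p <= 139 (skipping 3, which divides the discriminant), each new pattern first appears at: mod 2: f = (x^6 + x^3 + 1), pattern 6; mod 7: f = (x + 3)(x + 5)(x + 6)(x^3 + 4), pattern 3+1+1+1; mod 17: f = (x^2 + 5x + 7)(x^2 + 13x + 7)(x^2 + 16x + 7), pattern 2+2+2; mod 19: f = (x^3 + 9)(x^3 + 13), pattern 3+3; mod 73: f = (x + 42)(x + 43)(x + 44)(x + 51)(x + 52)(x + 60), pattern 1+1+1+1+1+1. No other pattern occurs in this range, so the set of observed cycle types is {6, 3+1+1+1, 2+2+2, 3+3, 1+1+1+1+1+1}. The candidates containing elements of all these cycle types are C_3 x S_3 (6T5) of order 18, S_3 x S_3 (6T9) of order 36, (S_3 x S_3) : C_2 (6T13) of order 72, S_6 (6T16) of order 720; the others are excluded. The observed types are precisely the cycle types that occur in C_3 x S_3 (6T5). Each of the other remaining candidates has further cycle types, and by the Chebotarev density theorem the matching factorization patterns would occur for a proportion of primes equal to their share of the group: S_3 x S_3 (6T9) additionally contains elements of type 2+2+1+1 (9 of its 36 elements, about 25% of primes); (S_3 x S_3) : C_2 (6T13) additionally contains elements of type 4+2, 3+2+1, 2+2+1+1, 2+1+1+1+1 (45 of its 72 elements, about 62% of primes); S_6 (6T16) additionally contains elements of type 5+1, 4+2, 4+1+1, 3+2+1, 2+2+1+1, 2+1+1+1+1 (504 of its 720 elements, about 70% of primes). None of the 33 primes tested shows any such pattern (for each of these groups the chance of that is below 10^-4), which rules them out. Hence G = C_3 x S_3 (6T5), of order 18.

C_3 x S_3, the group 6T5 of order 18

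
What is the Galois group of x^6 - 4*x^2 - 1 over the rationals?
S_4 (also written S4+)

The polynomial f is an irreducible sextic over Q, so G = Gal(f/Q) is one of the 16 transitive subgroups 6T1, ..., 6T16 of S_6. The discriminant of f is 3356224 = 1832^2, a perfect square, so G is contained in A_6. The transitive groups of degree 6 contained in A_6 are: A_4 (6T4, order 12), S_4 (6T7, order 24), (C_3 x C_3) : C_4 (6T10, order 36), PSL(2,5) (6T12, order 60), A_6 (6T15, order 360). By Dedekind's theorem, for a prime p not dividing disc(f) the degrees of the irreducible factors of f mod p form the cycle type of an element of G. Factoring f modulo the 79 such primes p <= 419 (skipping 2, 229, which divide the discriminant), each new pattern first appears at: mod 3: f = (x^3 + x^2 + 2x + 1)(x^3 + 2x^2 + 2x + 2), pattern 3+3; mod 7: f = (x^2 + 4)(x^4 + 3x^2 + 5), pattern 4+2; mod 23: f = (x + 9)(x + 14)(x^2 + x + 18)(x^2 + 22x + 18), pattern 2+2+1+1; mod 193: f = (x + 87)(x + 90)(x + 93)(x + 100)(x + 103)(x + 106), pattern 1+1+1+1+1+1. No other pattern occurs in this range, so the set of observed cycle types is {3+3, 4+2, 2+2+1+1, 1+1+1+1+1+1}. The candidates containing elements of all these cycle types are S_4 (6T7) of order 24, (C_3 x C_3) : C_4 (6T10) of order 36, A_6 (6T15) of order 360; the others are excluded. The observed types are precisely the cycle types that occur in S_4 (6T7). Each of the other remaining candidates has further cycle types, and by the Chebotarev density theorem the matching factorization patterns would occur for a proportion of primes equal to their share of the group: (C_3 x C_3) : C_4 (6T10) additionally contains elements of type 3+1+1+1 (4 of its 36 elements, about 11% of primes); A_6 (6T15) additionally contains elements of type 5+1, 3+1+1+1 (184 of its 360 elements, about 51% of primes). None of the 79 primes tested shows any such pattern (for each of these groups the chance of that is below 10^-4), which rules them out. Hence G = S_4 (6T7), of order 24.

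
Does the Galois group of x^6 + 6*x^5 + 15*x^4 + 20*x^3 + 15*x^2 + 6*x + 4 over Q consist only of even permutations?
No

The polynomial is irreducible of degree 6 over Q. Its discriminant is -11337408, which is not a perfect square. A Galois group lies in the alternating group exactly when the discriminant is a square in Q, so the Galois group (S_3) is not contained in A_6.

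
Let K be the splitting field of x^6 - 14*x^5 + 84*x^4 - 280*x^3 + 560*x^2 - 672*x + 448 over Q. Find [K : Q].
6

The degree of the splitting field over Q equals the order of the Galois group, so first determine the group. The polynomial f is an irreducible sextic over Q, so G = Gal(f/Q) is one of the 16 transitive subgroups 6T1, ..., 6T16 of S_6. The discriminant of f is -18046378835968, which is not a perfect square, so G is not contained in A_6. The transitive groups of degree 6 not contained in A_6 are: C_6 (6T1, order 6), S_3 (6T2, order 6), D_6 (6T3, order 12), C_3 x S_3 (6T5, order 18), A_4 x C_2 (6T6, order 24), S_4 (6T8, order 24), S_3 x S_3 (6T9, order 36), S_4 x C_2 (6T11, order 48), (S_3 x S_3) : C_2 (6T13, order 72), PGL(2,5) (6T14, order 120), S_6 (6T16, order 720). By Dedekind's theorem, for a prime p not dividing disc(f) the degrees of the irreducible factors of f mod p form the cycle type of an element of G. Factoring f modulo the 37 such primes p <= 167 (skipping 2, 7, which divide the discriminant), each new pattern first appears at: mod 3: f = (x^6 + x^5 + 2x^3 + 2x^2 + 1), pattern 6; mod 11: f = (x^3 + 2x^2 + 4x + 6)(x^3 + 6x^2 + 2x + 5), pattern 3+3; mod 13: f = (x^2 + 3x + 7)(x^2 + 10x + 6)(x^2 + 12x + 2), pattern 2+2+2; mod 29: f = (x + 1)(x + 9)(x + 12)(x + 15)(x + 17)(x + 19), pattern 1+1+1+1+1+1. No other pattern occurs in this range, so the set of observed cycle types is {6, 3+3, 2+2+2, 1+1+1+1+1+1}. The candidates containing elements of all these cycle types are C_6 (6T1) of order 6, D_6 (6T3) of order 12, C_3 x S_3 (6T5) of order 18, A_4 x C_2 (6T6) of order 24, S_3 x S_3 (6T9) of order 36, S_4 x C_2 (6T11) of order 48, (S_3 x S_3) : C_2 (6T13) of order 72, PGL(2,5) (6T14) of order 120, S_6 (6T16) of order 720; the others are excluded. The observed types are precisely the cycle types that occur in C_6 (6T1). Each of the other remaining candidates has further cycle types, and by the Chebotarev density theorem the matching factorization patterns would occur for a proportion of primes equal to their share of the group: D_6 (6T3) additionally contains elements of type 2+2+1+1 (3 of its 12 elements, about 25% of primes); C_3 x S_3 (6T5) additionally contains elements of type 3+1+1+1 (4 of its 18 elements, about 22% of primes); A_4 x C_2 (6T6) additionally contains elements of type 2+2+1+1, 2+1+1+1+1 (6 of its 24 elements, about 25% of primes); S_3 x S_3 (6T9) additionally contains elements of type 3+1+1+1, 2+2+1+1 (13 of its 36 elements, about 36% of primes); S_4 x C_2 (6T11) additionally contains elements of type 4+2, 4+1+1, 2+2+1+1, 2+1+1+1+1 (24 of its 48 elements, about 50% of primes); (S_3 x S_3) : C_2 (6T13) additionally contains elements of type 4+2, 3+2+1, 3+1+1+1, 2+2+1+1, 2+1+1+1+1 (49 of its 72 elements, about 68% of primes); PGL(2,5) (6T14) additionally contains elements of type 5+1, 4+1+1, 2+2+1+1 (69 of its 120 elements, about 58% of primes); S_6 (6T16) additionally contains elements of type 5+1, 4+2, 4+1+1, 3+2+1, 3+1+1+1, 2+2+1+1, 2+1+1+1+1 (544 of its 720 elements, about 76% of primes). None of the 37 primes tested shows any such pattern (for each of these groups the chance of that is below 10^-4), which rules them out. Hence G = C_6 (6T1), of order 6. The Galois group C_6 (6T1) has order 6, so the splitting field has degree 6 over Q.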